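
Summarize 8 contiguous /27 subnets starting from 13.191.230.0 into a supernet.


Original prefix: /27
Number of subnets: 8 = 2^3
New prefix = 27 - 3 = 24
Supernet: 13.191.230.0/24


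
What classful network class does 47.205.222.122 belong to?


First octet: 47
Binary: 00101111
0xxxxxxx -> Class A (1-126)
Class A, default mask 255.0.0.0 (/8)


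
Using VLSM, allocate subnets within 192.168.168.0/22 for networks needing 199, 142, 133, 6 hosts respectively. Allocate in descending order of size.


199 hosts -> /24 (254 usable): 192.168.168.0/24
142 hosts -> /24 (254 usable): 192.168.169.0/24
133 hosts -> /24 (254 usable): 192.168.170.0/24
6 hosts -> /29 (6 usable): 192.168.171.0/29
Allocation: 192.168.168.0/24 (199 hosts, 254 usable); 192.168.169.0/24 (142 hosts, 254 usable); 192.168.170.0/24 (133 hosts, 254 usable); 192.168.171.0/29 (6 hosts, 6 usable)


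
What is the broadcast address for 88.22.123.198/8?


Network: 88.0.0.0/8
Host bits = 24
Set all host bits to 1:
Broadcast: 88.255.255.255


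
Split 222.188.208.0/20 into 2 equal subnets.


New prefix = 20 + 1 = 21
Each subnet has 2048 addresses
  222.188.208.0/21
  222.188.216.0/21
Subnets: 222.188.208.0/21, 222.188.216.0/21


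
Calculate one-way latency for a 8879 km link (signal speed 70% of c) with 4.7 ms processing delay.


Speed = 0.7 * 3e5 km/s = 210000 km/s
Propagation delay = 8879 / 210000 = 0.0423 s = 42.281 ms
Processing delay = 4.7 ms
Total one-way latency = 46.981 ms


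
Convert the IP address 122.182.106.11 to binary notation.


122 = 01111010
182 = 10110110
106 = 01101010
11 = 00001011
Binary: 01111010.10110110.01101010.00001011


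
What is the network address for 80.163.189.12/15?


IP:   01010000.10100011.10111101.00001100
Mask: 11111111.11111110.00000000.00000000
AND operation:
Net:  01010000.10100010.00000000.00000000
Network: 80.162.0.0/15


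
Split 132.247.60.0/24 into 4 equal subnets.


New prefix = 24 + 2 = 26
Each subnet has 64 addresses
  132.247.60.0/26
  132.247.60.64/26
  132.247.60.128/26
  132.247.60.192/26
Subnets: 132.247.60.0/26, 132.247.60.64/26, 132.247.60.128/26, 132.247.60.192/26


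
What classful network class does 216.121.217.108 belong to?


First octet: 216
Binary: 11011000
110xxxxx -> Class C (192-223)
Class C, default mask 255.255.255.0 (/24)


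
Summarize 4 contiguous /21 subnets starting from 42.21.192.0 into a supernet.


Original prefix: /21
Number of subnets: 4 = 2^2
New prefix = 21 - 2 = 19
Supernet: 42.21.192.0/19


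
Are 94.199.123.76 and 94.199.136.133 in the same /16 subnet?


Mask: 255.255.0.0
94.199.123.76 AND mask = 94.199.0.0
94.199.136.133 AND mask = 94.199.0.0
Yes, same subnet (94.199.0.0)


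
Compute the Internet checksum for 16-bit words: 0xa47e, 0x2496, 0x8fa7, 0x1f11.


Sum all words (with carry folding):
+ 0xa47e = 0xa47e
+ 0x2496 = 0xc914
+ 0x8fa7 = 0x58bc
+ 0x1f11 = 0x77cd
One's complement: ~0x77cd
Checksum = 0x8832


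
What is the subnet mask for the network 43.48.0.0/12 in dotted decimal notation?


/12 means 12 network bits, 20 host bits
Binary: 11111111111100000000000000000000
Mask: 255.240.0.0


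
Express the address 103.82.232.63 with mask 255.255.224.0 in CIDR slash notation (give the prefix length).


Binary: 11111111.11111111.11100000.00000000
Count leading 1s
Prefix: /19


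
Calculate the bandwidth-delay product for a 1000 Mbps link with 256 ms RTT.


BDP = bandwidth * RTT
= 1000 Mbps * 256 ms
= 1000 * 1e6 * 256 / 1000 bits
= 256000000 bits
= 32000000 bytes
= 31250 KB
BDP = 256000000 bits (32000000 bytes)


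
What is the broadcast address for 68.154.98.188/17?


Network: 68.154.0.0/17
Host bits = 15
Set all host bits to 1:
Broadcast: 68.154.127.255


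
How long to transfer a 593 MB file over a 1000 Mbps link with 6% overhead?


Effective throughput = 1000 * (1 - 6/100) = 940 Mbps
File size in Mb = 593 * 8 = 4744 Mb
Time = 4744 / 940
Time = 5.0468 seconds


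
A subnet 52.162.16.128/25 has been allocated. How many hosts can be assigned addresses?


Host bits = 32 - 25 = 7
Total addresses = 2^7 = 128
Usable = total - 2 (network and broadcast)
Usable hosts: 126


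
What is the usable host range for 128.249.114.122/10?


Network: 128.192.0.0
Broadcast: 128.255.255.255
First usable = network + 1
Last usable = broadcast - 1
Range: 128.192.0.1 to 128.255.255.254


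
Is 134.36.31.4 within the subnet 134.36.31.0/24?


Subnet network: 134.36.31.0
Test IP AND mask: 134.36.31.0
Yes, 134.36.31.4 is in 134.36.31.0/24


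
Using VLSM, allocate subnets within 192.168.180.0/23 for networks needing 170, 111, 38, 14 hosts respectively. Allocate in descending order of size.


170 hosts -> /24 (254 usable): 192.168.180.0/24
111 hosts -> /25 (126 usable): 192.168.181.0/25
38 hosts -> /26 (62 usable): 192.168.181.128/26
14 hosts -> /28 (14 usable): 192.168.181.192/28
Allocation: 192.168.180.0/24 (170 hosts, 254 usable); 192.168.181.0/25 (111 hosts, 126 usable); 192.168.181.128/26 (38 hosts, 62 usable); 192.168.181.192/28 (14 hosts, 14 usable)


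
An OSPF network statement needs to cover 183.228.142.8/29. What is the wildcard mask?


Subnet mask: 255.255.255.248
Wildcard = 255.255.255.255 - subnet mask
255 - 255 = 0
255 - 255 = 0
255 - 255 = 0
255 - 248 = 7
Wildcard: 0.0.0.7


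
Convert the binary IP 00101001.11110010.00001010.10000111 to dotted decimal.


00101001 = 41
11110010 = 242
00001010 = 10
10000111 = 135
IP: 41.242.10.135


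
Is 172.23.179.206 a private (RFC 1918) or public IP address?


RFC 1918 private ranges:
  10.0.0.0/8 (10.0.0.0 - 10.255.255.255)
  172.16.0.0/12 (172.16.0.0 - 172.31.255.255)
  192.168.0.0/16 (192.168.0.0 - 192.168.255.255)
Private (in 172.16.0.0/12)


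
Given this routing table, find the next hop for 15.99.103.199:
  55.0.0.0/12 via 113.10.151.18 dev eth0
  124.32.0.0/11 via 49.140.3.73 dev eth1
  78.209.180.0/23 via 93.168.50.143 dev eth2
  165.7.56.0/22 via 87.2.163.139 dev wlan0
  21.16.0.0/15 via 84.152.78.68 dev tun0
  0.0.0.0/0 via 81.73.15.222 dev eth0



Longest prefix match for 15.99.103.199:
  /12 55.0.0.0: no
  /11 124.32.0.0: no
  /23 78.209.180.0: no
  /22 165.7.56.0: no
  /15 21.16.0.0: no
  /0 0.0.0.0: MATCH
Selected: next-hop 81.73.15.222 via eth0 (matched /0)


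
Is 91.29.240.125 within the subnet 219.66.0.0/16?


Subnet network: 219.66.0.0
Test IP AND mask: 91.29.0.0
No, 91.29.240.125 is not in 219.66.0.0/16


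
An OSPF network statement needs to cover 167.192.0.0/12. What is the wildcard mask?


Subnet mask: 255.240.0.0
Wildcard = 255.255.255.255 - subnet mask
255 - 255 = 0
255 - 240 = 15
255 - 0 = 255
255 - 0 = 255
Wildcard: 0.15.255.255


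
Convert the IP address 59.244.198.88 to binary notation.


59 = 00111011
244 = 11110100
198 = 11000110
88 = 01011000
Binary: 00111011.11110100.11000110.01011000


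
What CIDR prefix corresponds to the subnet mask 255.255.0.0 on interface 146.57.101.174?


Binary: 11111111.11111111.00000000.00000000
Count leading 1s
Prefix: /16


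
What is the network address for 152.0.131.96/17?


IP:   10011000.00000000.10000011.01100000
Mask: 11111111.11111111.10000000.00000000
AND operation:
Net:  10011000.00000000.10000000.00000000
Network: 152.0.128.0/17


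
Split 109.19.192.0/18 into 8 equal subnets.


New prefix = 18 + 3 = 21
Each subnet has 2048 addresses
  109.19.192.0/21
  109.19.200.0/21
  109.19.208.0/21
  109.19.216.0/21
  109.19.224.0/21
  109.19.232.0/21
  109.19.240.0/21
  109.19.248.0/21
Subnets: 109.19.192.0/21, 109.19.200.0/21, 109.19.208.0/21, 109.19.216.0/21, 109.19.224.0/21, 109.19.232.0/21, 109.19.240.0/21, 109.19.248.0/21


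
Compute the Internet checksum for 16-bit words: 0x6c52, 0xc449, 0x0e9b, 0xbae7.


Sum all words (with carry folding):
+ 0x6c52 = 0x6c52
+ 0xc449 = 0x309c
+ 0x0e9b = 0x3f37
+ 0xbae7 = 0xfa1e
One's complement: ~0xfa1e
Checksum = 0x05e1


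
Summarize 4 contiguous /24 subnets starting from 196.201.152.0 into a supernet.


Original prefix: /24
Number of subnets: 4 = 2^2
New prefix = 24 - 2 = 22
Supernet: 196.201.152.0/22


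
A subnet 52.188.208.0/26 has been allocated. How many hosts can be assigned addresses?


Host bits = 32 - 26 = 6
Total addresses = 2^6 = 64
Usable = total - 2 (network and broadcast)
Usable hosts: 62


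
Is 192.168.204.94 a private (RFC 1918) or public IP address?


RFC 1918 private ranges:
  10.0.0.0/8 (10.0.0.0 - 10.255.255.255)
  172.16.0.0/12 (172.16.0.0 - 172.31.255.255)
  192.168.0.0/16 (192.168.0.0 - 192.168.255.255)
Private (in 192.168.0.0/16)


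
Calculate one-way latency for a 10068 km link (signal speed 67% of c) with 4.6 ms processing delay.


Speed = 0.67 * 3e5 km/s = 201000 km/s
Propagation delay = 10068 / 201000 = 0.0501 s = 50.0896 ms
Processing delay = 4.6 ms
Total one-way latency = 54.6896 ms


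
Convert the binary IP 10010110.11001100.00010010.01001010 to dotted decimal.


10010110 = 150
11001100 = 204
00010010 = 18
01001010 = 74
IP: 150.204.18.74


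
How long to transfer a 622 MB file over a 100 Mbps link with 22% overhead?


Effective throughput = 100 * (1 - 22/100) = 78 Mbps
File size in Mb = 622 * 8 = 4976 Mb
Time = 4976 / 78
Time = 63.7949 seconds


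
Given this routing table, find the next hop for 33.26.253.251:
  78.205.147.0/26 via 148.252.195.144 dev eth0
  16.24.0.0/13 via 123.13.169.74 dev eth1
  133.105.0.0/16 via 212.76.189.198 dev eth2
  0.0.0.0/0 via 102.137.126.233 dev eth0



Longest prefix match for 33.26.253.251:
  /26 78.205.147.0: no
  /13 16.24.0.0: no
  /16 133.105.0.0: no
  /0 0.0.0.0: MATCH
Selected: next-hop 102.137.126.233 via eth0 (matched /0)


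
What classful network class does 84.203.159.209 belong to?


First octet: 84
Binary: 01010100
0xxxxxxx -> Class A (1-126)
Class A, default mask 255.0.0.0 (/8)


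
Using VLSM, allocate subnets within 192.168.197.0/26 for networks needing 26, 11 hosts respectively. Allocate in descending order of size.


26 hosts -> /27 (30 usable): 192.168.197.0/27
11 hosts -> /28 (14 usable): 192.168.197.32/28
Allocation: 192.168.197.0/27 (26 hosts, 30 usable); 192.168.197.32/28 (11 hosts, 14 usable)


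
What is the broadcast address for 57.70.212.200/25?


Network: 57.70.212.128/25
Host bits = 7
Set all host bits to 1:
Broadcast: 57.70.212.255


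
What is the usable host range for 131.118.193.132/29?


Network: 131.118.193.128
Broadcast: 131.118.193.135
First usable = network + 1
Last usable = broadcast - 1
Range: 131.118.193.129 to 131.118.193.134


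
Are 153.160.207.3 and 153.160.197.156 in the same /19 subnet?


Mask: 255.255.224.0
153.160.207.3 AND mask = 153.160.192.0
153.160.197.156 AND mask = 153.160.192.0
Yes, same subnet (153.160.192.0)


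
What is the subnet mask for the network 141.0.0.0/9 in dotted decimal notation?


/9 means 9 network bits, 23 host bits
Binary: 11111111100000000000000000000000
Mask: 255.128.0.0


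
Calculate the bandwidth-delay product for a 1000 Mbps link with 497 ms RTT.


BDP = bandwidth * RTT
= 1000 Mbps * 497 ms
= 1000 * 1e6 * 497 / 1000 bits
= 497000000 bits
= 62125000 bytes
= 60668.9453 KB
BDP = 497000000 bits (62125000 bytes)


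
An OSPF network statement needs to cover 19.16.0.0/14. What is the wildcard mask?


Subnet mask: 255.252.0.0
Wildcard = 255.255.255.255 - subnet mask
255 - 255 = 0
255 - 252 = 3
255 - 0 = 255
255 - 0 = 255
Wildcard: 0.3.255.255


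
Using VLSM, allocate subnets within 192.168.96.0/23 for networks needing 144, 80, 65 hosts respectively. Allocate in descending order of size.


144 hosts -> /24 (254 usable): 192.168.96.0/24
80 hosts -> /25 (126 usable): 192.168.97.0/25
65 hosts -> /25 (126 usable): 192.168.97.128/25
Allocation: 192.168.96.0/24 (144 hosts, 254 usable); 192.168.97.0/25 (80 hosts, 126 usable); 192.168.97.128/25 (65 hosts, 126 usable)


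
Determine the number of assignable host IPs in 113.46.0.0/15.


Host bits = 32 - 15 = 17
Total addresses = 2^17 = 131072
Usable = total - 2 (network and broadcast)
Usable hosts: 131070


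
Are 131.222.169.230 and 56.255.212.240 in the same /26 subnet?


Mask: 255.255.255.192
131.222.169.230 AND mask = 131.222.169.192
56.255.212.240 AND mask = 56.255.212.192
No, different subnets (131.222.169.192 vs 56.255.212.192)


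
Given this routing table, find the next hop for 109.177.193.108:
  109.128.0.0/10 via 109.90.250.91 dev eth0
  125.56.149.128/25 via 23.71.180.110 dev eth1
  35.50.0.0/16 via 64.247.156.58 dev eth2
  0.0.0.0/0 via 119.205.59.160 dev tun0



Longest prefix match for 109.177.193.108:
  /10 109.128.0.0: MATCH
  /25 125.56.149.128: no
  /16 35.50.0.0: no
  /0 0.0.0.0: MATCH
Selected: next-hop 109.90.250.91 via eth0 (matched /10)


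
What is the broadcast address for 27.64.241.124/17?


Network: 27.64.128.0/17
Host bits = 15
Set all host bits to 1:
Broadcast: 27.64.255.255


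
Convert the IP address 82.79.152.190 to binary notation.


82 = 01010010
79 = 01001111
152 = 10011000
190 = 10111110
Binary: 01010010.01001111.10011000.10111110


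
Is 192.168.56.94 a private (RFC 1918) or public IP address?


RFC 1918 private ranges:
  10.0.0.0/8 (10.0.0.0 - 10.255.255.255)
  172.16.0.0/12 (172.16.0.0 - 172.31.255.255)
  192.168.0.0/16 (192.168.0.0 - 192.168.255.255)
Private (in 192.168.0.0/16)


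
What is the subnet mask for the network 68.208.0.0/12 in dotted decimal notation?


/12 means 12 network bits, 20 host bits
Binary: 11111111111100000000000000000000
Mask: 255.240.0.0


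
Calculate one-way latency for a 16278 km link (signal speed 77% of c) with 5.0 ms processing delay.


Speed = 0.77 * 3e5 km/s = 231000 km/s
Propagation delay = 16278 / 231000 = 0.0705 s = 70.4675 ms
Processing delay = 5.0 ms
Total one-way latency = 75.4675 ms


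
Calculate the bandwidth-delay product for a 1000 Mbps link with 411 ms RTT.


BDP = bandwidth * RTT
= 1000 Mbps * 411 ms
= 1000 * 1e6 * 411 / 1000 bits
= 411000000 bits
= 51375000 bytes
= 50170.8984 KB
BDP = 411000000 bits (51375000 bytes)


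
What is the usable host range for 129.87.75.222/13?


Network: 129.80.0.0
Broadcast: 129.87.255.255
First usable = network + 1
Last usable = broadcast - 1
Range: 129.80.0.1 to 129.87.255.254


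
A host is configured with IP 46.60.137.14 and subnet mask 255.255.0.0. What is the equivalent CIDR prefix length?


Binary: 11111111.11111111.00000000.00000000
Count leading 1s
Prefix: /16


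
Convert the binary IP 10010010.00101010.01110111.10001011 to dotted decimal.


10010010 = 146
00101010 = 42
01110111 = 119
10001011 = 139
IP: 146.42.119.139


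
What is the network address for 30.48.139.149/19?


IP:   00011110.00110000.10001011.10010101
Mask: 11111111.11111111.11100000.00000000
AND operation:
Net:  00011110.00110000.10000000.00000000
Network: 30.48.128.0/19


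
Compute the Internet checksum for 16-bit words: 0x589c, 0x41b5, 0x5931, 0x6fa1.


Sum all words (with carry folding):
+ 0x589c = 0x589c
+ 0x41b5 = 0x9a51
+ 0x5931 = 0xf382
+ 0x6fa1 = 0x6324
One's complement: ~0x6324
Checksum = 0x9cdb


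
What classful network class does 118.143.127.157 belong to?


First octet: 118
Binary: 01110110
0xxxxxxx -> Class A (1-126)
Class A, default mask 255.0.0.0 (/8)


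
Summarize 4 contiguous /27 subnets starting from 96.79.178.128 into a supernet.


Original prefix: /27
Number of subnets: 4 = 2^2
New prefix = 27 - 2 = 25
Supernet: 96.79.178.128/25


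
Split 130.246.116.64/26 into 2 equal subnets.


New prefix = 26 + 1 = 27
Each subnet has 32 addresses
  130.246.116.64/27
  130.246.116.96/27
Subnets: 130.246.116.64/27, 130.246.116.96/27


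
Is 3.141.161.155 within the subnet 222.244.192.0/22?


Subnet network: 222.244.192.0
Test IP AND mask: 3.141.160.0
No, 3.141.161.155 is not in 222.244.192.0/22


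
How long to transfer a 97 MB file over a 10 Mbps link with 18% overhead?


Effective throughput = 10 * (1 - 18/100) = 8.2 Mbps
File size in Mb = 97 * 8 = 776 Mb
Time = 776 / 8.2
Time = 94.6341 seconds


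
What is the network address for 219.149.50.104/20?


IP:   11011011.10010101.00110010.01101000
Mask: 11111111.11111111.11110000.00000000
AND operation:
Net:  11011011.10010101.00110000.00000000
Network: 219.149.48.0/20


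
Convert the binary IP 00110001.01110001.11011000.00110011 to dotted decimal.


00110001 = 49
01110001 = 113
11011000 = 216
00110011 = 51
IP: 49.113.216.51


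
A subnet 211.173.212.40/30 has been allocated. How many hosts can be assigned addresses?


Host bits = 32 - 30 = 2
Total addresses = 2^2 = 4
Usable = total - 2 (network and broadcast)
Usable hosts: 2


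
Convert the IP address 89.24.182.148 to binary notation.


89 = 01011001
24 = 00011000
182 = 10110110
148 = 10010100
Binary: 01011001.00011000.10110110.10010100


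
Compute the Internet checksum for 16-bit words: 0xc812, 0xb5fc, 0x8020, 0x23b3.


Sum all words (with carry folding):
+ 0xc812 = 0xc812
+ 0xb5fc = 0x7e0f
+ 0x8020 = 0xfe2f
+ 0x23b3 = 0x21e3
One's complement: ~0x21e3
Checksum = 0xde1c


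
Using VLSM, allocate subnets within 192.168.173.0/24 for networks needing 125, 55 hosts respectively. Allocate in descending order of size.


125 hosts -> /25 (126 usable): 192.168.173.0/25
55 hosts -> /26 (62 usable): 192.168.173.128/26
Allocation: 192.168.173.0/25 (125 hosts, 126 usable); 192.168.173.128/26 (55 hosts, 62 usable)


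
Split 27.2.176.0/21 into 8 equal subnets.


New prefix = 21 + 3 = 24
Each subnet has 256 addresses
  27.2.176.0/24
  27.2.177.0/24
  27.2.178.0/24
  27.2.179.0/24
  27.2.180.0/24
  27.2.181.0/24
  27.2.182.0/24
  27.2.183.0/24
Subnets: 27.2.176.0/24, 27.2.177.0/24, 27.2.178.0/24, 27.2.179.0/24, 27.2.180.0/24, 27.2.181.0/24, 27.2.182.0/24, 27.2.183.0/24


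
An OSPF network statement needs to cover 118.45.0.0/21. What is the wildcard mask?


Subnet mask: 255.255.248.0
Wildcard = 255.255.255.255 - subnet mask
255 - 255 = 0
255 - 255 = 0
255 - 248 = 7
255 - 0 = 255
Wildcard: 0.0.7.255


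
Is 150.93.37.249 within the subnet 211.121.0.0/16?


Subnet network: 211.121.0.0
Test IP AND mask: 150.93.0.0
No, 150.93.37.249 is not in 211.121.0.0/16


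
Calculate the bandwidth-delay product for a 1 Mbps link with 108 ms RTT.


BDP = bandwidth * RTT
= 1 Mbps * 108 ms
= 1 * 1e6 * 108 / 1000 bits
= 108000 bits
= 13500 bytes
= 13.1836 KB
BDP = 108000 bits (13500 bytes)


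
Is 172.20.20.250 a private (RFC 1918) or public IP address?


RFC 1918 private ranges:
  10.0.0.0/8 (10.0.0.0 - 10.255.255.255)
  172.16.0.0/12 (172.16.0.0 - 172.31.255.255)
  192.168.0.0/16 (192.168.0.0 - 192.168.255.255)
Private (in 172.16.0.0/12)


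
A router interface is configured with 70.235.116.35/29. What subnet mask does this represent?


/29 means 29 network bits, 3 host bits
Binary: 11111111111111111111111111111000
Mask: 255.255.255.248


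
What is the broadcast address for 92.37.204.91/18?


Network: 92.37.192.0/18
Host bits = 14
Set all host bits to 1:
Broadcast: 92.37.255.255


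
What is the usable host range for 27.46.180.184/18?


Network: 27.46.128.0
Broadcast: 27.46.191.255
First usable = network + 1
Last usable = broadcast - 1
Range: 27.46.128.1 to 27.46.191.254


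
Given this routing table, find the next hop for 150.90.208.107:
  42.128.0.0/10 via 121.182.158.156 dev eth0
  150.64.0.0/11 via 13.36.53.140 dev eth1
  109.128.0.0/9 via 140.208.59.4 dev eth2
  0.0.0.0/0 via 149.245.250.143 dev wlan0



Longest prefix match for 150.90.208.107:
  /10 42.128.0.0: no
  /11 150.64.0.0: MATCH
  /9 109.128.0.0: no
  /0 0.0.0.0: MATCH
Selected: next-hop 13.36.53.140 via eth1 (matched /11)


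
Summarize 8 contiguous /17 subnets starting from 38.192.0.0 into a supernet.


Original prefix: /17
Number of subnets: 8 = 2^3
New prefix = 17 - 3 = 14
Supernet: 38.192.0.0/14


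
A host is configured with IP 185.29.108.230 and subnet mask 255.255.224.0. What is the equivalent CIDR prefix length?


Binary: 11111111.11111111.11100000.00000000
Count leading 1s
Prefix: /19


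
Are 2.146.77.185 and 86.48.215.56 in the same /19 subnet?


Mask: 255.255.224.0
2.146.77.185 AND mask = 2.146.64.0
86.48.215.56 AND mask = 86.48.192.0
No, different subnets (2.146.64.0 vs 86.48.192.0)


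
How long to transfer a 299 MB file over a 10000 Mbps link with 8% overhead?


Effective throughput = 10000 * (1 - 8/100) = 9200 Mbps
File size in Mb = 299 * 8 = 2392 Mb
Time = 2392 / 9200
Time = 0.26 seconds


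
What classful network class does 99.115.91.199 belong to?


First octet: 99
Binary: 01100011
0xxxxxxx -> Class A (1-126)
Class A, default mask 255.0.0.0 (/8)


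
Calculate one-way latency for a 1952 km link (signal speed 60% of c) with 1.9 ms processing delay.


Speed = 0.6 * 3e5 km/s = 180000 km/s
Propagation delay = 1952 / 180000 = 0.0108 s = 10.8444 ms
Processing delay = 1.9 ms
Total one-way latency = 12.7444 ms


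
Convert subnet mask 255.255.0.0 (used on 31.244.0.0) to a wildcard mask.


Subnet mask: 255.255.0.0
Wildcard = 255.255.255.255 - subnet mask
255 - 255 = 0
255 - 255 = 0
255 - 0 = 255
255 - 0 = 255
Wildcard: 0.0.255.255


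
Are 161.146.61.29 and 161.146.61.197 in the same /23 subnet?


Mask: 255.255.254.0
161.146.61.29 AND mask = 161.146.60.0
161.146.61.197 AND mask = 161.146.60.0
Yes, same subnet (161.146.60.0)


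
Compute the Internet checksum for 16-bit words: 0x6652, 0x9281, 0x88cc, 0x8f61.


Sum all words (with carry folding):
+ 0x6652 = 0x6652
+ 0x9281 = 0xf8d3
+ 0x88cc = 0x81a0
+ 0x8f61 = 0x1102
One's complement: ~0x1102
Checksum = 0xeefd


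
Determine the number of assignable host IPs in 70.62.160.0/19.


Host bits = 32 - 19 = 13
Total addresses = 2^13 = 8192
Usable = total - 2 (network and broadcast)
Usable hosts: 8190


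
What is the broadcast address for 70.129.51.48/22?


Network: 70.129.48.0/22
Host bits = 10
Set all host bits to 1:
Broadcast: 70.129.51.255


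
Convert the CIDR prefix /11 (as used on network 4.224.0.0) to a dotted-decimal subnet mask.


/11 means 11 network bits, 21 host bits
Binary: 11111111111000000000000000000000
Mask: 255.224.0.0


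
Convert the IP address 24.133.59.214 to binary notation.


24 = 00011000
133 = 10000101
59 = 00111011
214 = 11010110
Binary: 00011000.10000101.00111011.11010110


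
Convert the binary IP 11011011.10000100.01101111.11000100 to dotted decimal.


11011011 = 219
10000100 = 132
01101111 = 111
11000100 = 196
IP: 219.132.111.196


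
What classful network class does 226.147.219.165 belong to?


First octet: 226
Binary: 11100010
1110xxxx -> Class D (224-239)
Class D (multicast), default mask N/A


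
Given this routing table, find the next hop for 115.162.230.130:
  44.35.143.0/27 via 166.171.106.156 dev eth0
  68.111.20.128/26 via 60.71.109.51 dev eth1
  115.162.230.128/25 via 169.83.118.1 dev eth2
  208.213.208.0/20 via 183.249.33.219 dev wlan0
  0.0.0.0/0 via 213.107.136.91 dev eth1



Longest prefix match for 115.162.230.130:
  /27 44.35.143.0: no
  /26 68.111.20.128: no
  /25 115.162.230.128: MATCH
  /20 208.213.208.0: no
  /0 0.0.0.0: MATCH
Selected: next-hop 169.83.118.1 via eth2 (matched /25)


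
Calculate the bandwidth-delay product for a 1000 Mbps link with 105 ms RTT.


BDP = bandwidth * RTT
= 1000 Mbps * 105 ms
= 1000 * 1e6 * 105 / 1000 bits
= 105000000 bits
= 13125000 bytes
= 12817.3828 KB
BDP = 105000000 bits (13125000 bytes)


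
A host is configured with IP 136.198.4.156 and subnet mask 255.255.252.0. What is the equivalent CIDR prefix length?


Binary: 11111111.11111111.11111100.00000000
Count leading 1s
Prefix: /22


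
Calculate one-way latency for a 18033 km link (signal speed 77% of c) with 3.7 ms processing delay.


Speed = 0.77 * 3e5 km/s = 231000 km/s
Propagation delay = 18033 / 231000 = 0.0781 s = 78.0649 ms
Processing delay = 3.7 ms
Total one-way latency = 81.7649 ms


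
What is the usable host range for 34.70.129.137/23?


Network: 34.70.128.0
Broadcast: 34.70.129.255
First usable = network + 1
Last usable = broadcast - 1
Range: 34.70.128.1 to 34.70.129.254


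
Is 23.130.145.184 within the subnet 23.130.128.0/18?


Subnet network: 23.130.128.0
Test IP AND mask: 23.130.128.0
Yes, 23.130.145.184 is in 23.130.128.0/18


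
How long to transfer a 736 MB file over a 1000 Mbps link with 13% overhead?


Effective throughput = 1000 * (1 - 13/100) = 870 Mbps
File size in Mb = 736 * 8 = 5888 Mb
Time = 5888 / 870
Time = 6.7678 seconds


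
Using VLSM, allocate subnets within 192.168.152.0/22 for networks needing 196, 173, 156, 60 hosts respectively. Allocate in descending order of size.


196 hosts -> /24 (254 usable): 192.168.152.0/24
173 hosts -> /24 (254 usable): 192.168.153.0/24
156 hosts -> /24 (254 usable): 192.168.154.0/24
60 hosts -> /26 (62 usable): 192.168.155.0/26
Allocation: 192.168.152.0/24 (196 hosts, 254 usable); 192.168.153.0/24 (173 hosts, 254 usable); 192.168.154.0/24 (156 hosts, 254 usable); 192.168.155.0/26 (60 hosts, 62 usable)


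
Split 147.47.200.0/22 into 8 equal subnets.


New prefix = 22 + 3 = 25
Each subnet has 128 addresses
  147.47.200.0/25
  147.47.200.128/25
  147.47.201.0/25
  147.47.201.128/25
  147.47.202.0/25
  147.47.202.128/25
  147.47.203.0/25
  147.47.203.128/25
Subnets: 147.47.200.0/25, 147.47.200.128/25, 147.47.201.0/25, 147.47.201.128/25, 147.47.202.0/25, 147.47.202.128/25, 147.47.203.0/25, 147.47.203.128/25


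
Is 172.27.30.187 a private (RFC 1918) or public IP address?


RFC 1918 private ranges:
  10.0.0.0/8 (10.0.0.0 - 10.255.255.255)
  172.16.0.0/12 (172.16.0.0 - 172.31.255.255)
  192.168.0.0/16 (192.168.0.0 - 192.168.255.255)
Private (in 172.16.0.0/12)


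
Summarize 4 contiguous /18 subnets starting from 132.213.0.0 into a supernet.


Original prefix: /18
Number of subnets: 4 = 2^2
New prefix = 18 - 2 = 16
Supernet: 132.213.0.0/16


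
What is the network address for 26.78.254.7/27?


IP:   00011010.01001110.11111110.00000111
Mask: 11111111.11111111.11111111.11100000
AND operation:
Net:  00011010.01001110.11111110.00000000
Network: 26.78.254.0/27


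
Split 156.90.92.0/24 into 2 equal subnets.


New prefix = 24 + 1 = 25
Each subnet has 128 addresses
  156.90.92.0/25
  156.90.92.128/25
Subnets: 156.90.92.0/25, 156.90.92.128/25


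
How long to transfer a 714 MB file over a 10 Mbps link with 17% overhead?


Effective throughput = 10 * (1 - 17/100) = 8.3 Mbps
File size in Mb = 714 * 8 = 5712 Mb
Time = 5712 / 8.3
Time = 688.1928 seconds


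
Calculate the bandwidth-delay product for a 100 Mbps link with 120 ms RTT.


BDP = bandwidth * RTT
= 100 Mbps * 120 ms
= 100 * 1e6 * 120 / 1000 bits
= 12000000 bits
= 1500000 bytes
= 1464.8438 KB
BDP = 12000000 bits (1500000 bytes)


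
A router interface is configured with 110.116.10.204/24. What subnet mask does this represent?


/24 means 24 network bits, 8 host bits
Binary: 11111111111111111111111100000000
Mask: 255.255.255.0


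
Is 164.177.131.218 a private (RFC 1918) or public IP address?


RFC 1918 private ranges:
  10.0.0.0/8 (10.0.0.0 - 10.255.255.255)
  172.16.0.0/12 (172.16.0.0 - 172.31.255.255)
  192.168.0.0/16 (192.168.0.0 - 192.168.255.255)
Public (not in any RFC 1918 range)


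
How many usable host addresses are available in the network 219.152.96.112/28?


Host bits = 32 - 28 = 4
Total addresses = 2^4 = 16
Usable = total - 2 (network and broadcast)
Usable hosts: 14


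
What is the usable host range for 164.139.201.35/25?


Network: 164.139.201.0
Broadcast: 164.139.201.127
First usable = network + 1
Last usable = broadcast - 1
Range: 164.139.201.1 to 164.139.201.126


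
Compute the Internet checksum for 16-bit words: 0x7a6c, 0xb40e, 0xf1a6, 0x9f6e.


Sum all words (with carry folding):
+ 0x7a6c = 0x7a6c
+ 0xb40e = 0x2e7b
+ 0xf1a6 = 0x2022
+ 0x9f6e = 0xbf90
One's complement: ~0xbf90
Checksum = 0x406f


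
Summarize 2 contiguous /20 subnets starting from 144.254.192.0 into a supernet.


Original prefix: /20
Number of subnets: 2 = 2^1
New prefix = 20 - 1 = 19
Supernet: 144.254.192.0/19


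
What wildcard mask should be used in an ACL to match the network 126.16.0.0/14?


Subnet mask: 255.252.0.0
Wildcard = 255.255.255.255 - subnet mask
255 - 255 = 0
255 - 252 = 3
255 - 0 = 255
255 - 0 = 255
Wildcard: 0.3.255.255


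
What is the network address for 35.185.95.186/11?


IP:   00100011.10111001.01011111.10111010
Mask: 11111111.11100000.00000000.00000000
AND operation:
Net:  00100011.10100000.00000000.00000000
Network: 35.160.0.0/11


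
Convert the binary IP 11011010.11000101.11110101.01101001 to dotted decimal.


11011010 = 218
11000101 = 197
11110101 = 245
01101001 = 105
IP: 218.197.245.105


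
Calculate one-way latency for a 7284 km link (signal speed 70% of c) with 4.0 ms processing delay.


Speed = 0.7 * 3e5 km/s = 210000 km/s
Propagation delay = 7284 / 210000 = 0.0347 s = 34.6857 ms
Processing delay = 4.0 ms
Total one-way latency = 38.6857 ms


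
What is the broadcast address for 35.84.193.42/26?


Network: 35.84.193.0/26
Host bits = 6
Set all host bits to 1:
Broadcast: 35.84.193.63


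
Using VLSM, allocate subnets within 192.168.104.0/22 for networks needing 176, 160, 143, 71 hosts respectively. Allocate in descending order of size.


176 hosts -> /24 (254 usable): 192.168.104.0/24
160 hosts -> /24 (254 usable): 192.168.105.0/24
143 hosts -> /24 (254 usable): 192.168.106.0/24
71 hosts -> /25 (126 usable): 192.168.107.0/25
Allocation: 192.168.104.0/24 (176 hosts, 254 usable); 192.168.105.0/24 (160 hosts, 254 usable); 192.168.106.0/24 (143 hosts, 254 usable); 192.168.107.0/25 (71 hosts, 126 usable)


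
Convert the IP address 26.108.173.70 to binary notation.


26 = 00011010
108 = 01101100
173 = 10101101
70 = 01000110
Binary: 00011010.01101100.10101101.01000110


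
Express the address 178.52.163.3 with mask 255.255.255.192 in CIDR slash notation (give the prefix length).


Binary: 11111111.11111111.11111111.11000000
Count leading 1s
Prefix: /26


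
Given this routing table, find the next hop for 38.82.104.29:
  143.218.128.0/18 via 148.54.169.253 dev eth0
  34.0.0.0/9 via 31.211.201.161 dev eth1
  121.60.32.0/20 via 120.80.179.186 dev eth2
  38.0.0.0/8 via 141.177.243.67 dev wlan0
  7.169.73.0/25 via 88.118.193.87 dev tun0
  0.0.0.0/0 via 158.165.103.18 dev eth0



Longest prefix match for 38.82.104.29:
  /18 143.218.128.0: no
  /9 34.0.0.0: no
  /20 121.60.32.0: no
  /8 38.0.0.0: MATCH
  /25 7.169.73.0: no
  /0 0.0.0.0: MATCH
Selected: next-hop 141.177.243.67 via wlan0 (matched /8)


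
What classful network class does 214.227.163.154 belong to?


First octet: 214
Binary: 11010110
110xxxxx -> Class C (192-223)
Class C, default mask 255.255.255.0 (/24)


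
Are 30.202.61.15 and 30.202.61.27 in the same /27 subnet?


Mask: 255.255.255.224
30.202.61.15 AND mask = 30.202.61.0
30.202.61.27 AND mask = 30.202.61.0
Yes, same subnet (30.202.61.0)


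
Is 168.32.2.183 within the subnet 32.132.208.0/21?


Subnet network: 32.132.208.0
Test IP AND mask: 168.32.0.0
No, 168.32.2.183 is not in 32.132.208.0/21


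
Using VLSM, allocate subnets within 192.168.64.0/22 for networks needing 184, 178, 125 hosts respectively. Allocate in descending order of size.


184 hosts -> /24 (254 usable): 192.168.64.0/24
178 hosts -> /24 (254 usable): 192.168.65.0/24
125 hosts -> /25 (126 usable): 192.168.66.0/25
Allocation: 192.168.64.0/24 (184 hosts, 254 usable); 192.168.65.0/24 (178 hosts, 254 usable); 192.168.66.0/25 (125 hosts, 126 usable)


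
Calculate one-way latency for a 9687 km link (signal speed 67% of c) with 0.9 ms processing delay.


Speed = 0.67 * 3e5 km/s = 201000 km/s
Propagation delay = 9687 / 201000 = 0.0482 s = 48.194 ms
Processing delay = 0.9 ms
Total one-way latency = 49.094 ms


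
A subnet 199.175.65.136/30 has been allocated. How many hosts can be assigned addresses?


Host bits = 32 - 30 = 2
Total addresses = 2^2 = 4
Usable = total - 2 (network and broadcast)
Usable hosts: 2


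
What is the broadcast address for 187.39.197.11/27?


Network: 187.39.197.0/27
Host bits = 5
Set all host bits to 1:
Broadcast: 187.39.197.31


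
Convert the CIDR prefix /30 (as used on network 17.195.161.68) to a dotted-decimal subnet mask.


/30 means 30 network bits, 2 host bits
Binary: 11111111111111111111111111111100
Mask: 255.255.255.252


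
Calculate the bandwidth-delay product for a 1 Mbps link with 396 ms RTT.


BDP = bandwidth * RTT
= 1 Mbps * 396 ms
= 1 * 1e6 * 396 / 1000 bits
= 396000 bits
= 49500 bytes
= 48.3398 KB
BDP = 396000 bits (49500 bytes)


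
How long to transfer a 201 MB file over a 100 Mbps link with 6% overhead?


Effective throughput = 100 * (1 - 6/100) = 94 Mbps
File size in Mb = 201 * 8 = 1608 Mb
Time = 1608 / 94
Time = 17.1064 seconds


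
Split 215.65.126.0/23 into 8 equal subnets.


New prefix = 23 + 3 = 26
Each subnet has 64 addresses
  215.65.126.0/26
  215.65.126.64/26
  215.65.126.128/26
  215.65.126.192/26
  215.65.127.0/26
  215.65.127.64/26
  215.65.127.128/26
  215.65.127.192/26
Subnets: 215.65.126.0/26, 215.65.126.64/26, 215.65.126.128/26, 215.65.126.192/26, 215.65.127.0/26, 215.65.127.64/26, 215.65.127.128/26, 215.65.127.192/26


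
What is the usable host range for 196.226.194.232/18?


Network: 196.226.192.0
Broadcast: 196.226.255.255
First usable = network + 1
Last usable = broadcast - 1
Range: 196.226.192.1 to 196.226.255.254


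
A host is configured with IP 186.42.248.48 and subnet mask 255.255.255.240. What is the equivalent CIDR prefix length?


Binary: 11111111.11111111.11111111.11110000
Count leading 1s
Prefix: /28


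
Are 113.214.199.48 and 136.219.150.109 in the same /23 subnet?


Mask: 255.255.254.0
113.214.199.48 AND mask = 113.214.198.0
136.219.150.109 AND mask = 136.219.150.0
No, different subnets (113.214.198.0 vs 136.219.150.0)


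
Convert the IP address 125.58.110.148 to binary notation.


125 = 01111101
58 = 00111010
110 = 01101110
148 = 10010100
Binary: 01111101.00111010.01101110.10010100


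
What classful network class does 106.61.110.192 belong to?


First octet: 106
Binary: 01101010
0xxxxxxx -> Class A (1-126)
Class A, default mask 255.0.0.0 (/8)


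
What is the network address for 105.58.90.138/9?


IP:   01101001.00111010.01011010.10001010
Mask: 11111111.10000000.00000000.00000000
AND operation:
Net:  01101001.00000000.00000000.00000000
Network: 105.0.0.0/9


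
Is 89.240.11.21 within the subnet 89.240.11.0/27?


Subnet network: 89.240.11.0
Test IP AND mask: 89.240.11.0
Yes, 89.240.11.21 is in 89.240.11.0/27


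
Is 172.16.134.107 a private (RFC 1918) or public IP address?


RFC 1918 private ranges:
  10.0.0.0/8 (10.0.0.0 - 10.255.255.255)
  172.16.0.0/12 (172.16.0.0 - 172.31.255.255)
  192.168.0.0/16 (192.168.0.0 - 192.168.255.255)
Private (in 172.16.0.0/12)


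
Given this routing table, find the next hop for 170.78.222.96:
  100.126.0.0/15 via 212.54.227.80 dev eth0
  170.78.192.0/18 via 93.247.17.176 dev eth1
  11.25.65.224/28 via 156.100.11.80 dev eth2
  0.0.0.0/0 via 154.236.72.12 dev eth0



Longest prefix match for 170.78.222.96:
  /15 100.126.0.0: no
  /18 170.78.192.0: MATCH
  /28 11.25.65.224: no
  /0 0.0.0.0: MATCH
Selected: next-hop 93.247.17.176 via eth1 (matched /18)


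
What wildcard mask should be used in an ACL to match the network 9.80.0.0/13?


Subnet mask: 255.248.0.0
Wildcard = 255.255.255.255 - subnet mask
255 - 255 = 0
255 - 248 = 7
255 - 0 = 255
255 - 0 = 255
Wildcard: 0.7.255.255


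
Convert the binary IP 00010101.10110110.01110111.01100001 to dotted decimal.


00010101 = 21
10110110 = 182
01110111 = 119
01100001 = 97
IP: 21.182.119.97


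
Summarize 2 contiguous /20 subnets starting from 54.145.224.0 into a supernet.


Original prefix: /20
Number of subnets: 2 = 2^1
New prefix = 20 - 1 = 19
Supernet: 54.145.224.0/19


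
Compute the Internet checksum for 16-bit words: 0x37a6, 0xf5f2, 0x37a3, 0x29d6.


Sum all words (with carry folding):
+ 0x37a6 = 0x37a6
+ 0xf5f2 = 0x2d99
+ 0x37a3 = 0x653c
+ 0x29d6 = 0x8f12
One's complement: ~0x8f12
Checksum = 0x70ed


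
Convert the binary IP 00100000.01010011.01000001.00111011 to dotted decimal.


00100000 = 32
01010011 = 83
01000001 = 65
00111011 = 59
IP: 32.83.65.59


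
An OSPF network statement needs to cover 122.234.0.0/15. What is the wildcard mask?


Subnet mask: 255.254.0.0
Wildcard = 255.255.255.255 - subnet mask
255 - 255 = 0
255 - 254 = 1
255 - 0 = 255
255 - 0 = 255
Wildcard: 0.1.255.255


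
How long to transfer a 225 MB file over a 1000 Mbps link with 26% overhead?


Effective throughput = 1000 * (1 - 26/100) = 740 Mbps
File size in Mb = 225 * 8 = 1800 Mb
Time = 1800 / 740
Time = 2.4324 seconds


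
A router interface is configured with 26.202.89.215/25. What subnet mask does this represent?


/25 means 25 network bits, 7 host bits
Binary: 11111111111111111111111110000000
Mask: 255.255.255.128


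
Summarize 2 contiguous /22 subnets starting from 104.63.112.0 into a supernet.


Original prefix: /22
Number of subnets: 2 = 2^1
New prefix = 22 - 1 = 21
Supernet: 104.63.112.0/21


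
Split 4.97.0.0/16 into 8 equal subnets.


New prefix = 16 + 3 = 19
Each subnet has 8192 addresses
  4.97.0.0/19
  4.97.32.0/19
  4.97.64.0/19
  4.97.96.0/19
  4.97.128.0/19
  4.97.160.0/19
  4.97.192.0/19
  4.97.224.0/19
Subnets: 4.97.0.0/19, 4.97.32.0/19, 4.97.64.0/19, 4.97.96.0/19, 4.97.128.0/19, 4.97.160.0/19, 4.97.192.0/19, 4.97.224.0/19


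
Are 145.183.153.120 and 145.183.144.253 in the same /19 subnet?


Mask: 255.255.224.0
145.183.153.120 AND mask = 145.183.128.0
145.183.144.253 AND mask = 145.183.128.0
Yes, same subnet (145.183.128.0)


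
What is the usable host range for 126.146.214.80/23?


Network: 126.146.214.0
Broadcast: 126.146.215.255
First usable = network + 1
Last usable = broadcast - 1
Range: 126.146.214.1 to 126.146.215.254


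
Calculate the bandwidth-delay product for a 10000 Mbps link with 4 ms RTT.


BDP = bandwidth * RTT
= 10000 Mbps * 4 ms
= 10000 * 1e6 * 4 / 1000 bits
= 40000000 bits
= 5000000 bytes
= 4882.8125 KB
BDP = 40000000 bits (5000000 bytes)


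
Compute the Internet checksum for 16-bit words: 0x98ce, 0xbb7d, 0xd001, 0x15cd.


Sum all words (with carry folding):
+ 0x98ce = 0x98ce
+ 0xbb7d = 0x544c
+ 0xd001 = 0x244e
+ 0x15cd = 0x3a1b
One's complement: ~0x3a1b
Checksum = 0xc5e4


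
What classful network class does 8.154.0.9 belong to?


First octet: 8
Binary: 00001000
0xxxxxxx -> Class A (1-126)
Class A, default mask 255.0.0.0 (/8)


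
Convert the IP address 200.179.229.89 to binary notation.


200 = 11001000
179 = 10110011
229 = 11100101
89 = 01011001
Binary: 11001000.10110011.11100101.01011001


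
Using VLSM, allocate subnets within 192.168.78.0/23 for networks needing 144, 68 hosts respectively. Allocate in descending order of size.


144 hosts -> /24 (254 usable): 192.168.78.0/24
68 hosts -> /25 (126 usable): 192.168.79.0/25
Allocation: 192.168.78.0/24 (144 hosts, 254 usable); 192.168.79.0/25 (68 hosts, 126 usable)


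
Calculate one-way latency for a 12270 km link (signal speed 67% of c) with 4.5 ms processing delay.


Speed = 0.67 * 3e5 km/s = 201000 km/s
Propagation delay = 12270 / 201000 = 0.061 s = 61.0448 ms
Processing delay = 4.5 ms
Total one-way latency = 65.5448 ms


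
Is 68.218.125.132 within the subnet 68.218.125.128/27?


Subnet network: 68.218.125.128
Test IP AND mask: 68.218.125.128
Yes, 68.218.125.132 is in 68.218.125.128/27


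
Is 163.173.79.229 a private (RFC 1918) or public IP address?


RFC 1918 private ranges:
  10.0.0.0/8 (10.0.0.0 - 10.255.255.255)
  172.16.0.0/12 (172.16.0.0 - 172.31.255.255)
  192.168.0.0/16 (192.168.0.0 - 192.168.255.255)
Public (not in any RFC 1918 range)
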